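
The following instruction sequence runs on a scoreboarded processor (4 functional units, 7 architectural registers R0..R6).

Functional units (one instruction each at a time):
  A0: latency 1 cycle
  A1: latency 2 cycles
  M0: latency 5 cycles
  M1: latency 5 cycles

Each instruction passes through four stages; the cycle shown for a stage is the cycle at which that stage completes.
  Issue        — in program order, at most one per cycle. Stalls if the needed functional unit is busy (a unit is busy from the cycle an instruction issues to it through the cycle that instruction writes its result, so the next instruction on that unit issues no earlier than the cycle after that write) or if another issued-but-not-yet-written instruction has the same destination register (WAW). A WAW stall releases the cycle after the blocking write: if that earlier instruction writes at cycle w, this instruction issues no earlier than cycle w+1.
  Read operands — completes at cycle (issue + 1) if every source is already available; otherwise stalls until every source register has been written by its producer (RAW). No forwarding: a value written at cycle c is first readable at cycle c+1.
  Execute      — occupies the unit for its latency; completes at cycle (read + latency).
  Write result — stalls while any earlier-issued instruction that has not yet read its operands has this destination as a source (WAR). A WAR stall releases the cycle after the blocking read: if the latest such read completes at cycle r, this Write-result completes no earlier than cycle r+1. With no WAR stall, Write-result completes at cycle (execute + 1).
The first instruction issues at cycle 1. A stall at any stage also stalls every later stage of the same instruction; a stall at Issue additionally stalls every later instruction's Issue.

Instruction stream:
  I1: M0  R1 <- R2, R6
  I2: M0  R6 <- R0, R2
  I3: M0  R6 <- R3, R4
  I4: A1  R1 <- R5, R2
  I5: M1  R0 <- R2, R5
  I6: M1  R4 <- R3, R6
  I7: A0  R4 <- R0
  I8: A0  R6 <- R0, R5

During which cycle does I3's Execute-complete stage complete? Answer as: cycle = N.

cycle = 23

[I1] 1/2/7/8
[I2] 9/10/15/16  (struct: M0 busy until I1 writes@8)
[I3] 17/18/23/24  (struct: M0 busy until I2 writes@16)
[I4] 18/19/21/22
[I5] 19/20/25/26
[I6] 27/28/33/34  (struct: M1 busy until I5 writes@26)
[I7] 35/36/37/38  (WAW R4: wait I6 write@34)
[I8] 39/40/41/42  (struct: A0 busy until I7 writes@38)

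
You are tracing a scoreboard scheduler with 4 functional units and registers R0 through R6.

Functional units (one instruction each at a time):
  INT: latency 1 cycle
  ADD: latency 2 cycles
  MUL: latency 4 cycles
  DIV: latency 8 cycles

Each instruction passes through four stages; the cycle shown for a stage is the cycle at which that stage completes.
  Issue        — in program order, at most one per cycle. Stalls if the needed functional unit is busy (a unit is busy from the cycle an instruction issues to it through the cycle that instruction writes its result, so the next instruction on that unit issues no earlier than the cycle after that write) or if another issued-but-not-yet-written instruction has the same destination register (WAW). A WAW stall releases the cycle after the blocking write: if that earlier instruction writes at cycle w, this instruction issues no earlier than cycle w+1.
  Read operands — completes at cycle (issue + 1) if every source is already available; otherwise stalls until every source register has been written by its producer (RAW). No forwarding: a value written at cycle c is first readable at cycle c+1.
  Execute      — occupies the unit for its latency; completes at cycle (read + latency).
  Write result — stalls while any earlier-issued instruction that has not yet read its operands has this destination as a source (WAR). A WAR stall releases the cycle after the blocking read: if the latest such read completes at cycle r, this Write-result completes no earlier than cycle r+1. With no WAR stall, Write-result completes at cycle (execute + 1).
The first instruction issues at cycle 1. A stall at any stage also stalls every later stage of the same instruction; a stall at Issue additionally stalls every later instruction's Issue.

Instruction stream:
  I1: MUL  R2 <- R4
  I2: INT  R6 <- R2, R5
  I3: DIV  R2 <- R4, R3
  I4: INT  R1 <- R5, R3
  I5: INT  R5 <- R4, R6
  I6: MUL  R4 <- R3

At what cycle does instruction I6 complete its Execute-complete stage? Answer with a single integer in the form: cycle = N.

I1  is:1  ro:2  ex:6  wr:7
I2  is:2  ro:8  ex:9  wr:10  — RAW R2: wait I1 write@7
I3  is:8  ro:9  ex:17  wr:18  — WAW R2: wait I1 write@7
I4  is:11  ro:12  ex:13  wr:14  — struct: INT busy until I2 writes@10
I5  is:15  ro:16  ex:17  wr:18  — struct: INT busy until I4 writes@14
I6  is:16  ro:17  ex:21  wr:22

cycle = 21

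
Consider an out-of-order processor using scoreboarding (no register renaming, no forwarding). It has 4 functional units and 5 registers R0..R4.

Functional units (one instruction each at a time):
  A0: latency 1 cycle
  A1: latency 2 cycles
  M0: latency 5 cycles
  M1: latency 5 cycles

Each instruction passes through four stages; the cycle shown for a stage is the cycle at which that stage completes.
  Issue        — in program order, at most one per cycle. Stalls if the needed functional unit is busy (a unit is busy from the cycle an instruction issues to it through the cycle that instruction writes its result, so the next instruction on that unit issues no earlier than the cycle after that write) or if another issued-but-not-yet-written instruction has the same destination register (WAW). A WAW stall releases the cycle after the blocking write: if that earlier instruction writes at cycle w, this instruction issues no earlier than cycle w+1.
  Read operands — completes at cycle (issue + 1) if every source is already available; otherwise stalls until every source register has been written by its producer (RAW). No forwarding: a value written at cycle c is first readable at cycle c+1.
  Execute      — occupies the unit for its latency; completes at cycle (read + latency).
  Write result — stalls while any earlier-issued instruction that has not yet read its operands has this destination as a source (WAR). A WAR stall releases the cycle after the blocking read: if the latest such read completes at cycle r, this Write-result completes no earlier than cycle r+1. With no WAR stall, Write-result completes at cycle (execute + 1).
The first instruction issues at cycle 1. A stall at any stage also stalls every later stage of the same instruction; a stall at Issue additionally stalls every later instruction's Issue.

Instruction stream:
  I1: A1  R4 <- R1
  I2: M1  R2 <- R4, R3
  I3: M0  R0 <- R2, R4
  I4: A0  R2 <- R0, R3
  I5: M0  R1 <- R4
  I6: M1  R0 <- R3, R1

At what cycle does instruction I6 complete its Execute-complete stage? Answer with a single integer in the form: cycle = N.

I1 -> (1, 2, 4, 5)
I2 -> (2, 6, 11, 12)  // RAW R4: wait I1 write@5
I3 -> (3, 13, 18, 19)  // RAW R2: wait I2 write@12
I4 -> (13, 20, 21, 22)  // WAW R2: wait I2 write@12, RAW R0: wait I3 write@19
I5 -> (20, 21, 26, 27)  // struct: M0 busy until I3 writes@19
I6 -> (21, 28, 33, 34)  // RAW R1: wait I5 write@27

cycle = 33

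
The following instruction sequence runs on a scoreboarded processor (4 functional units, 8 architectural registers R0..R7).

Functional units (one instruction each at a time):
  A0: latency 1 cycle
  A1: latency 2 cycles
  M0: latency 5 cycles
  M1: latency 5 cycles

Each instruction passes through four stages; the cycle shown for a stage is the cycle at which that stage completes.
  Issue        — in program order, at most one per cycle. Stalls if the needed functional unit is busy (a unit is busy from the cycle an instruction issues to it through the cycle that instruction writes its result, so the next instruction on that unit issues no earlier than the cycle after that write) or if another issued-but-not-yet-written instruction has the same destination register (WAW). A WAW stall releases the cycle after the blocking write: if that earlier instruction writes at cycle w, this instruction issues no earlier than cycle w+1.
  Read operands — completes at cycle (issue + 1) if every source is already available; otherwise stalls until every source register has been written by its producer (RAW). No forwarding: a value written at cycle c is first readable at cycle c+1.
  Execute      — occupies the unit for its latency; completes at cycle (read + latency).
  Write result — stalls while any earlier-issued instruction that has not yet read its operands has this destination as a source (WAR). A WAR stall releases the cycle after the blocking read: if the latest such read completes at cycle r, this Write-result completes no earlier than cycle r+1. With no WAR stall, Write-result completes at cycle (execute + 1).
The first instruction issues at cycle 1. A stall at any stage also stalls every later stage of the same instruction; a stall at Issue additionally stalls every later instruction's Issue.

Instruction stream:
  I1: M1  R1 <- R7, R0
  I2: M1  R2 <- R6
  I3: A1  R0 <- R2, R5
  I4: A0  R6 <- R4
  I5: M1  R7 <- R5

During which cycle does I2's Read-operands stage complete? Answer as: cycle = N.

  I1 | 1 | 2 | 7 | 8
  I2 | 9 | 10 | 15 | 16   struct: M1 busy until I1 writes@8
  I3 | 10 | 17 | 19 | 20   RAW R2: wait I2 write@16
  I4 | 11 | 12 | 13 | 14
  I5 | 17 | 18 | 23 | 24   struct: M1 busy until I2 writes@16

cycle = 10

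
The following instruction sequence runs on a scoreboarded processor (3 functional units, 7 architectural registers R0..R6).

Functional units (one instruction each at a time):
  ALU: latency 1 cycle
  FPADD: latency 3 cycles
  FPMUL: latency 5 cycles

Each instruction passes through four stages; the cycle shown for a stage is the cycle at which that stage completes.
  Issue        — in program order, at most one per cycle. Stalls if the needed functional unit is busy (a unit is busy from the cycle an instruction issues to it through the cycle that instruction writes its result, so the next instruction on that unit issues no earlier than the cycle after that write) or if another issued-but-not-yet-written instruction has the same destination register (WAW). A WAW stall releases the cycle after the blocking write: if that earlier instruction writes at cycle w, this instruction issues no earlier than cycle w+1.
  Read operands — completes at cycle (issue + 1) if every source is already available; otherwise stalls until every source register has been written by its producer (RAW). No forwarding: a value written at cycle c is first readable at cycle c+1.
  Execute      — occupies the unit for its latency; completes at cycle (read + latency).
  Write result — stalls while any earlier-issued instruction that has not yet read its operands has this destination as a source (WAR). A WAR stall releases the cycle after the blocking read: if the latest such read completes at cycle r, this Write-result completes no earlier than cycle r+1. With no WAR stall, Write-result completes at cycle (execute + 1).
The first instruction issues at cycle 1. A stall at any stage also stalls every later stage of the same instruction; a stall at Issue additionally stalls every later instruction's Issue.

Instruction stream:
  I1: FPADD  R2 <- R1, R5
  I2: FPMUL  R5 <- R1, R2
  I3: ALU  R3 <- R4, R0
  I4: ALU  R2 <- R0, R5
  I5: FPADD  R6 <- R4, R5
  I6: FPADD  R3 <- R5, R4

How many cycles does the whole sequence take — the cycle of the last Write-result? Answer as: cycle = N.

cycle = 24

  I1 | 1 | 2 | 5 | 6
  I2 | 2 | 7 | 12 | 13   RAW R2: wait I1 write@6
  I3 | 3 | 4 | 5 | 6
  I4 | 7 | 14 | 15 | 16   struct: ALU busy until I3 writes@6 · RAW R5: wait I2 write@13
  I5 | 8 | 14 | 17 | 18   RAW R5: wait I2 write@13
  I6 | 19 | 20 | 23 | 24   struct: FPADD busy until I5 writes@18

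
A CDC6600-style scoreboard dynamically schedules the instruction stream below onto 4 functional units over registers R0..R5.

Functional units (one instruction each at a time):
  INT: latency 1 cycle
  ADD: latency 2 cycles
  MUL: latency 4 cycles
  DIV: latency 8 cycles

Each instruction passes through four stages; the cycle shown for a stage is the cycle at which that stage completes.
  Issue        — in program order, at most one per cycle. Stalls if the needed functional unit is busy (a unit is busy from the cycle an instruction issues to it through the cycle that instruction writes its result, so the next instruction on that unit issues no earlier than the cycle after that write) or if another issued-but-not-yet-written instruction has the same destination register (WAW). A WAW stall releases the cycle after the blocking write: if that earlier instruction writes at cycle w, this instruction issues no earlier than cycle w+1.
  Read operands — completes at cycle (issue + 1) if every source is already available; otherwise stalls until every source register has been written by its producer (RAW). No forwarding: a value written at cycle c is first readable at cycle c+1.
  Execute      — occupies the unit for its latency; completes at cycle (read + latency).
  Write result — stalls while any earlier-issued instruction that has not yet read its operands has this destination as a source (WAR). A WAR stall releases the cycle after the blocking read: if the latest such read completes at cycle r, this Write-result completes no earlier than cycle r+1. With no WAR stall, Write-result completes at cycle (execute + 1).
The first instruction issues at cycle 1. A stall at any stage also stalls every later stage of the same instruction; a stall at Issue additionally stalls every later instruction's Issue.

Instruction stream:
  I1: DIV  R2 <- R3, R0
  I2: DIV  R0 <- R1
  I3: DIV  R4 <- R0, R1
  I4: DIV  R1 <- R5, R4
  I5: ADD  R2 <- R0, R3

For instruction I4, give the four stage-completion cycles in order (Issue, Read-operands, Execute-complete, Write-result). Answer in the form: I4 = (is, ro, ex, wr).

[1] issue I1 (DIV)
[2] I1 read-ops
[10] I1 finished on DIV
[11] I1→R2
[12] issue I2 (DIV)
[13] I2 read-ops
[21] I2 finished on DIV
[22] I2→R0
[23] issue I3 (DIV)
[24] I3 read-ops
[32] I3 finished on DIV
[33] I3→R4
[34] issue I4 (DIV)
[35] I4 read-ops; issue I5 (ADD)
[36] I5 read-ops
[38] I5 finished on ADD
[39] I5→R2
[43] I4 finished on DIV
[44] I4→R1

I4 = (34, 35, 43, 44)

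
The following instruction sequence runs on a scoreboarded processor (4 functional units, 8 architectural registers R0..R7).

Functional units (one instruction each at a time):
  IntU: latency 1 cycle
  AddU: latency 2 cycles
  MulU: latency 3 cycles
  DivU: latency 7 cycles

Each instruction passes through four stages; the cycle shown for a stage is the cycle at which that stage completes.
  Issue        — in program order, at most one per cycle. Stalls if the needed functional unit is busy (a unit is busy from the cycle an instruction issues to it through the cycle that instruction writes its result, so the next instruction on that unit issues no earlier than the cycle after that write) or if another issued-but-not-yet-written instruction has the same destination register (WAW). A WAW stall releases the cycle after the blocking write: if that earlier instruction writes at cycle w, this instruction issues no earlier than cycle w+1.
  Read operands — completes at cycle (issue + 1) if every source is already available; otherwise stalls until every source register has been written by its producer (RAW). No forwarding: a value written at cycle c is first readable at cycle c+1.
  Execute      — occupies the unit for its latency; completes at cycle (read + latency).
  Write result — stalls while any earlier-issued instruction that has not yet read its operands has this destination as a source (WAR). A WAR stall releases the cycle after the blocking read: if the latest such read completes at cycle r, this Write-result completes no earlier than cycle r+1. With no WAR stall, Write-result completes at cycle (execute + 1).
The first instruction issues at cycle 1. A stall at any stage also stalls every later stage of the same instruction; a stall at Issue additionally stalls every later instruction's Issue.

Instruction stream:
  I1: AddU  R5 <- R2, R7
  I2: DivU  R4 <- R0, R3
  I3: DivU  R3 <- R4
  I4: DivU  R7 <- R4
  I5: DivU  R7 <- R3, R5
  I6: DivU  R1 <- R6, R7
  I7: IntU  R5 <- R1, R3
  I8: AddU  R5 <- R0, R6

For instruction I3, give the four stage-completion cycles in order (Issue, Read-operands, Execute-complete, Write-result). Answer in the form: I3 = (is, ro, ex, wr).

I3 = (12, 13, 20, 21)

c1: I1 issues→AddU
c2: I1 reads, I2 issues→DivU
c3: I2 reads
c4: I1 exec-done
c5: I1 writes R5
c10: I2 exec-done
c11: I2 writes R4
c12: I3 issues→DivU
c13: I3 reads
c20: I3 exec-done
c21: I3 writes R3
c22: I4 issues→DivU
c23: I4 reads
c30: I4 exec-done
c31: I4 writes R7
c32: I5 issues→DivU
c33: I5 reads
c40: I5 exec-done
c41: I5 writes R7
c42: I6 issues→DivU
c43: I6 reads, I7 issues→IntU
c50: I6 exec-done
c51: I6 writes R1
c52: I7 reads
c53: I7 exec-done
c54: I7 writes R5
c55: I8 issues→AddU
c56: I8 reads
c58: I8 exec-done
c59: I8 writes R5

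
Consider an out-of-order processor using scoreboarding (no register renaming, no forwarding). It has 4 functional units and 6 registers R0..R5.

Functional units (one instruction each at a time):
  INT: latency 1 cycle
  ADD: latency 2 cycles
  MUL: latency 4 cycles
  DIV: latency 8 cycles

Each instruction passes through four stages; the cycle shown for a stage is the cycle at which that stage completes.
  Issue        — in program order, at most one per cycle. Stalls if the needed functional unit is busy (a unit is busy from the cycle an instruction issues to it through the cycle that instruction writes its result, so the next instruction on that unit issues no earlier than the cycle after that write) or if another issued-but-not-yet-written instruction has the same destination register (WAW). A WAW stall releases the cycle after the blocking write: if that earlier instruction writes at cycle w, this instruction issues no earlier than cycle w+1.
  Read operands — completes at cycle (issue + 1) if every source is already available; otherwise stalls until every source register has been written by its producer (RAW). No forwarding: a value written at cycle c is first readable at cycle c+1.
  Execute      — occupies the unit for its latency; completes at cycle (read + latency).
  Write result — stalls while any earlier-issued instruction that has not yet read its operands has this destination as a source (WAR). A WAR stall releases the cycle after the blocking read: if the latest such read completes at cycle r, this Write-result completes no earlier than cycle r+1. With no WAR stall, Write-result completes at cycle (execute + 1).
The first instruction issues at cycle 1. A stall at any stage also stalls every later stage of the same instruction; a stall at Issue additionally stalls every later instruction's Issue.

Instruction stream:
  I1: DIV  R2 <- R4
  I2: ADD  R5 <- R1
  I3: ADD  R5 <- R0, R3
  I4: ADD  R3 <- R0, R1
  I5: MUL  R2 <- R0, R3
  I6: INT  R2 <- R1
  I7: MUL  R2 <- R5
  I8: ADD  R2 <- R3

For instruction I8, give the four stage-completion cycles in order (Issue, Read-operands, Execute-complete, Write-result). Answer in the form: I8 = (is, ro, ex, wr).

[1] issue I1 (DIV)
[2] I1 read-ops, issue I2 (ADD)
[3] I2 read-ops
[5] I2 finished on ADD
[6] I2→R5
[7] issue I3 (ADD)
[8] I3 read-ops
[10] I1 finished on DIV, I3 finished on ADD
[11] I1→R2, I3→R5
[12] issue I4 (ADD)
[13] I4 read-ops, issue I5 (MUL)
[15] I4 finished on ADD
[16] I4→R3
[17] I5 read-ops
[21] I5 finished on MUL
[22] I5→R2
[23] issue I6 (INT)
[24] I6 read-ops
[25] I6 finished on INT
[26] I6→R2
[27] issue I7 (MUL)
[28] I7 read-ops
[32] I7 finished on MUL
[33] I7→R2
[34] issue I8 (ADD)
[35] I8 read-ops
[37] I8 finished on ADD
[38] I8→R2

I8 = (34, 35, 37, 38)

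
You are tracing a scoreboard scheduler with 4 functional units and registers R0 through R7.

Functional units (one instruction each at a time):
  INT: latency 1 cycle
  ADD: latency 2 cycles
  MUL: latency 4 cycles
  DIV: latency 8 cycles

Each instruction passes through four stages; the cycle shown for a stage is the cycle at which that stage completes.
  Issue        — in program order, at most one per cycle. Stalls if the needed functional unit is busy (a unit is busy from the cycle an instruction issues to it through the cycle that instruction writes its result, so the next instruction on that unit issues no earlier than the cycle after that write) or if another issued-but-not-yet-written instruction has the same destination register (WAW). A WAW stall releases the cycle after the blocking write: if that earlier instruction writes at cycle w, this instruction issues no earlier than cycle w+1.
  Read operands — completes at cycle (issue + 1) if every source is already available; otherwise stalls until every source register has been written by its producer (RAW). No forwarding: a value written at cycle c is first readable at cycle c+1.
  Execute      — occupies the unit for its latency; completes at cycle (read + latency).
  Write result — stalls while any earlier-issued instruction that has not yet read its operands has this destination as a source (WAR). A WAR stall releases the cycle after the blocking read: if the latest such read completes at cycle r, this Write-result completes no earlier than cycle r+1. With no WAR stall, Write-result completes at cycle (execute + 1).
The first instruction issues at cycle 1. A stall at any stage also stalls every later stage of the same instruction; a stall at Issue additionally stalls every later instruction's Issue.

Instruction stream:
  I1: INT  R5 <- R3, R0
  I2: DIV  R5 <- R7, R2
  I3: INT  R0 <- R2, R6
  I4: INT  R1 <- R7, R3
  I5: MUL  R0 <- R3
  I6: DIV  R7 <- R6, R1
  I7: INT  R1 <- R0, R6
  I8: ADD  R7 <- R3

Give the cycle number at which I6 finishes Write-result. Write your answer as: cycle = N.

I1 -> (1, 2, 3, 4)
I2 -> (5, 6, 14, 15)  // WAW R5: wait I1 write@4
I3 -> (6, 7, 8, 9)
I4 -> (10, 11, 12, 13)  // struct: INT busy until I3 writes@9
I5 -> (11, 12, 16, 17)
I6 -> (16, 17, 25, 26)  // struct: DIV busy until I2 writes@15
I7 -> (17, 18, 19, 20)
I8 -> (27, 28, 30, 31)  // WAW R7: wait I6 write@26

cycle = 26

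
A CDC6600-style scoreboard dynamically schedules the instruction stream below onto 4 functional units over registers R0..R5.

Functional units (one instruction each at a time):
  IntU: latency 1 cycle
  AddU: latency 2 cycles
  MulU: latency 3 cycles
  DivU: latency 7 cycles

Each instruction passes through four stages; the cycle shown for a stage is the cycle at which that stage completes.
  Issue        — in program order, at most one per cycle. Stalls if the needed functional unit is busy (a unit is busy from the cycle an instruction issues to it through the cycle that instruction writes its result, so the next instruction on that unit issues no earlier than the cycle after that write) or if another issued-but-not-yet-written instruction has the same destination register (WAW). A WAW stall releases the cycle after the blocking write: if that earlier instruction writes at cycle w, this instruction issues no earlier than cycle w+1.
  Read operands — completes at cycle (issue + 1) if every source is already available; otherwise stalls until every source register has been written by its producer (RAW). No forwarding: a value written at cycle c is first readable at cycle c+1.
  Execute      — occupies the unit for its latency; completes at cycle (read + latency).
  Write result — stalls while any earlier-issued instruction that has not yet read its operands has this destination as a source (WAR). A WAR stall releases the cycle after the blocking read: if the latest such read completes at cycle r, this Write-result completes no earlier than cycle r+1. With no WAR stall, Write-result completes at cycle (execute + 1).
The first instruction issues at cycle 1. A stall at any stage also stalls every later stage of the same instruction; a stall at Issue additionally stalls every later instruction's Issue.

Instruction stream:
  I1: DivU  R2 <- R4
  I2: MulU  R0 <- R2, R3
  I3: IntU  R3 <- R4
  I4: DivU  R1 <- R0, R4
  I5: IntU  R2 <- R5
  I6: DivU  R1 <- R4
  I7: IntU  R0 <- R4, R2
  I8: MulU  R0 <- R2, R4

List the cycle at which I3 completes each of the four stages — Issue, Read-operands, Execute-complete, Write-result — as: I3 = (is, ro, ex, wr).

[1] I1 dispatched to DivU
[2] I1 operands ready, I2 dispatched to MulU
[3] I3 dispatched to IntU
[4] I3 operands ready
[5] I3 complete
[9] I1 complete
[10] R2←I1
[11] I2 operands ready, I4 dispatched to DivU
[12] R3←I3
[13] I5 dispatched to IntU
[14] I2 complete, I5 operands ready
[15] R0←I2, I5 complete
[16] I4 operands ready, R2←I5
[23] I4 complete
[24] R1←I4
[25] I6 dispatched to DivU
[26] I6 operands ready, I7 dispatched to IntU
[27] I7 operands ready
[28] I7 complete
[29] R0←I7
[30] I8 dispatched to MulU
[31] I8 operands ready
[33] I6 complete
[34] R1←I6, I8 complete
[35] R0←I8

I3 = (3, 4, 5, 12)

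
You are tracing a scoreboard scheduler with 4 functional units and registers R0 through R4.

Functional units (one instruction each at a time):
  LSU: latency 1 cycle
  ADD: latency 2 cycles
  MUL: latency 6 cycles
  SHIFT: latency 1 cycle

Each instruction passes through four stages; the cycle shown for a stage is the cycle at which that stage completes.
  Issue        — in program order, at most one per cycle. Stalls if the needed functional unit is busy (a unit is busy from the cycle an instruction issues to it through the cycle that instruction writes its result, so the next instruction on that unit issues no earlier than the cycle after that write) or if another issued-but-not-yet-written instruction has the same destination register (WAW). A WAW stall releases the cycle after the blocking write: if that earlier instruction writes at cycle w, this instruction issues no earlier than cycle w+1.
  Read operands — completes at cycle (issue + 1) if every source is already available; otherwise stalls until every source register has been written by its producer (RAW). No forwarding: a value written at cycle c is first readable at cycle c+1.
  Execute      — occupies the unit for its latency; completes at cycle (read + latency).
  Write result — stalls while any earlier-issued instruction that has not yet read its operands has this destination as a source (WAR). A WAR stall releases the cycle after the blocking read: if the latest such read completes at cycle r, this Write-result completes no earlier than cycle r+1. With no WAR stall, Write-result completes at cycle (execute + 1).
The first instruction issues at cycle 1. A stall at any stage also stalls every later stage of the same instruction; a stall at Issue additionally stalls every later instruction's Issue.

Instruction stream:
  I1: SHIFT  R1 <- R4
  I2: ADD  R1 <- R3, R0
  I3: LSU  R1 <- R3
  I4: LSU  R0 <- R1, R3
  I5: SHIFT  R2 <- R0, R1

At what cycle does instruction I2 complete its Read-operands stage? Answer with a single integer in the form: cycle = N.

cycle 1: issue I1 (SHIFT)
cycle 2: I1 read-ops
cycle 3: I1 finished on SHIFT
cycle 4: I1→R1
cycle 5: issue I2 (ADD)
cycle 6: I2 read-ops
cycle 8: I2 finished on ADD
cycle 9: I2→R1
cycle 10: issue I3 (LSU)
cycle 11: I3 read-ops
cycle 12: I3 finished on LSU
cycle 13: I3→R1
cycle 14: issue I4 (LSU)
cycle 15: I4 read-ops, issue I5 (SHIFT)
cycle 16: I4 finished on LSU
cycle 17: I4→R0
cycle 18: I5 read-ops
cycle 19: I5 finished on SHIFT
cycle 20: I5→R2

cycle = 6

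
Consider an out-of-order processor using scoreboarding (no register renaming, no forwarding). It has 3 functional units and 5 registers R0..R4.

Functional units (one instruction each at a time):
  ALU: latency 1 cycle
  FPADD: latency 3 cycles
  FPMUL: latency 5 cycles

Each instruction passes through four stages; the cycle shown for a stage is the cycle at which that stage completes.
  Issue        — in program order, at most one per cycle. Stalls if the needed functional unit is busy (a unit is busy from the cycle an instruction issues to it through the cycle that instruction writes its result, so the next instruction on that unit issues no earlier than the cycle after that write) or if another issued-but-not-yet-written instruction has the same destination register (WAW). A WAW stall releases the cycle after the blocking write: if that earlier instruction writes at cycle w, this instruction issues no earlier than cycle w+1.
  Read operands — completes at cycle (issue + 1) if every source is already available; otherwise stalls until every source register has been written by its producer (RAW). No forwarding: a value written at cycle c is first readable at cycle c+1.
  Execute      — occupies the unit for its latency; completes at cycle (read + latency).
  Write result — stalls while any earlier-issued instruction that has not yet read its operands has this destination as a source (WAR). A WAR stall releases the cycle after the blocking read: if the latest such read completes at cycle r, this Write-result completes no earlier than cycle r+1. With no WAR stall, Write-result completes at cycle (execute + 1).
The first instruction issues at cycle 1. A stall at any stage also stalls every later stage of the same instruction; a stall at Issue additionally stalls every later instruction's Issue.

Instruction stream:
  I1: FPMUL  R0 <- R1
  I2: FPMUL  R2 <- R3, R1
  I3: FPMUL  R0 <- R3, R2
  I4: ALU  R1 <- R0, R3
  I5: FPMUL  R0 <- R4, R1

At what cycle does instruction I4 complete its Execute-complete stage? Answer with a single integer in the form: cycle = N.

  I1 | 1 | 2 | 7 | 8
  I2 | 9 | 10 | 15 | 16   struct: FPMUL busy until I1 writes@8
  I3 | 17 | 18 | 23 | 24   struct: FPMUL busy until I2 writes@16
  I4 | 18 | 25 | 26 | 27   RAW R0: wait I3 write@24
  I5 | 25 | 28 | 33 | 34   struct: FPMUL busy until I3 writes@24 · RAW R1: wait I4 write@27

cycle = 26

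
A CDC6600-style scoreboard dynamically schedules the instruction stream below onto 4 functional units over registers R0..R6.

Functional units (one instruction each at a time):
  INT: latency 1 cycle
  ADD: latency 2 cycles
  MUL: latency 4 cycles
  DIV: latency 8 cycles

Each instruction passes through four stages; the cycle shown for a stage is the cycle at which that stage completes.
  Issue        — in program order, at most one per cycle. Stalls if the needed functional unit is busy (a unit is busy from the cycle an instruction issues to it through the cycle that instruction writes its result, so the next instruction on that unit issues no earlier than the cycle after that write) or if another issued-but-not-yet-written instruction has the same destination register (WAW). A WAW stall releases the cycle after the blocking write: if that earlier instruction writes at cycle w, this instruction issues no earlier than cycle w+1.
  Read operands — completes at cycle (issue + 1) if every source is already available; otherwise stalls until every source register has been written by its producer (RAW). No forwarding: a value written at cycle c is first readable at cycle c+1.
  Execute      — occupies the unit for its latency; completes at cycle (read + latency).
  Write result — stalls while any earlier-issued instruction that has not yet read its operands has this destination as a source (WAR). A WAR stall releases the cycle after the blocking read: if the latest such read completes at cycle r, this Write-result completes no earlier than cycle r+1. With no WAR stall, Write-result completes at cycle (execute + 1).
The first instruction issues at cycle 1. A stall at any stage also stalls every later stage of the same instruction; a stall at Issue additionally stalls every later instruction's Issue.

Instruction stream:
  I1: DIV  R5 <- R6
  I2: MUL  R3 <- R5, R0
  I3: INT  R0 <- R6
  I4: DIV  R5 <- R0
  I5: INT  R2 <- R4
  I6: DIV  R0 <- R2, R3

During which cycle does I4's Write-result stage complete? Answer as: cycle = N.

cycle = 23

t=1  issue I1 (DIV)
t=2  I1 read-ops, issue I2 (MUL)
t=3  issue I3 (INT)
t=4  I3 read-ops
t=5  I3 finished on INT
t=10  I1 finished on DIV
t=11  I1→R5
t=12  I2 read-ops, issue I4 (DIV)
t=13  I3→R0
t=14  I4 read-ops, issue I5 (INT)
t=15  I5 read-ops
t=16  I2 finished on MUL, I5 finished on INT
t=17  I2→R3, I5→R2
t=22  I4 finished on DIV
t=23  I4→R5
t=24  issue I6 (DIV)
t=25  I6 read-ops
t=33  I6 finished on DIV
t=34  I6→R0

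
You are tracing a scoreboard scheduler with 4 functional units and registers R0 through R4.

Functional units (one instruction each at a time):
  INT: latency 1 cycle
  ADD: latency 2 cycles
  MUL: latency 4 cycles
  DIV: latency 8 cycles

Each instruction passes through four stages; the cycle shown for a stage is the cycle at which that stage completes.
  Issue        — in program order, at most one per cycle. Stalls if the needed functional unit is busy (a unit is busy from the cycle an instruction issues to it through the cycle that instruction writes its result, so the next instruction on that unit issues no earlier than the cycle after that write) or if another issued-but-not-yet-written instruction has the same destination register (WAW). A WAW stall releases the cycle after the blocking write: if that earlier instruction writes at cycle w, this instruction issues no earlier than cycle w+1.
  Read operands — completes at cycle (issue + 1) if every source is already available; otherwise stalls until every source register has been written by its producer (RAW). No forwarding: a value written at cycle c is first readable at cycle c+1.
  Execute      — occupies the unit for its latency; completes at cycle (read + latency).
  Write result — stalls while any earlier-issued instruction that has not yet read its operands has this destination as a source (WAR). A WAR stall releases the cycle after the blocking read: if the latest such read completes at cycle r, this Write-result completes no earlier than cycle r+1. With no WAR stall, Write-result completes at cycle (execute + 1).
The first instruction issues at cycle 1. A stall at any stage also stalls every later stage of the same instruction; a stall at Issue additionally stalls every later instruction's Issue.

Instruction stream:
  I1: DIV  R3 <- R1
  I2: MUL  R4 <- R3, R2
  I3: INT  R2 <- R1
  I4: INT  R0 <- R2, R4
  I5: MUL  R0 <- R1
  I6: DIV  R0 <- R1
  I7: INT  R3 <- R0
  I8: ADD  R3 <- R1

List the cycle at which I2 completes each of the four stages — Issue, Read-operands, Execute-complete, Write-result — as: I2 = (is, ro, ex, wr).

I2 = (2, 12, 16, 17)

t=1  issue I1 (DIV)
t=2  I1 read-ops | issue I2 (MUL)
t=3  issue I3 (INT)
t=4  I3 read-ops
t=5  I3 finished on INT
t=10  I1 finished on DIV
t=11  I1→R3
t=12  I2 read-ops
t=13  I3→R2
t=14  issue I4 (INT)
t=16  I2 finished on MUL
t=17  I2→R4
t=18  I4 read-ops
t=19  I4 finished on INT
t=20  I4→R0
t=21  issue I5 (MUL)
t=22  I5 read-ops
t=26  I5 finished on MUL
t=27  I5→R0
t=28  issue I6 (DIV)
t=29  I6 read-ops | issue I7 (INT)
t=37  I6 finished on DIV
t=38  I6→R0
t=39  I7 read-ops
t=40  I7 finished on INT
t=41  I7→R3
t=42  issue I8 (ADD)
t=43  I8 read-ops
t=45  I8 finished on ADD
t=46  I8→R3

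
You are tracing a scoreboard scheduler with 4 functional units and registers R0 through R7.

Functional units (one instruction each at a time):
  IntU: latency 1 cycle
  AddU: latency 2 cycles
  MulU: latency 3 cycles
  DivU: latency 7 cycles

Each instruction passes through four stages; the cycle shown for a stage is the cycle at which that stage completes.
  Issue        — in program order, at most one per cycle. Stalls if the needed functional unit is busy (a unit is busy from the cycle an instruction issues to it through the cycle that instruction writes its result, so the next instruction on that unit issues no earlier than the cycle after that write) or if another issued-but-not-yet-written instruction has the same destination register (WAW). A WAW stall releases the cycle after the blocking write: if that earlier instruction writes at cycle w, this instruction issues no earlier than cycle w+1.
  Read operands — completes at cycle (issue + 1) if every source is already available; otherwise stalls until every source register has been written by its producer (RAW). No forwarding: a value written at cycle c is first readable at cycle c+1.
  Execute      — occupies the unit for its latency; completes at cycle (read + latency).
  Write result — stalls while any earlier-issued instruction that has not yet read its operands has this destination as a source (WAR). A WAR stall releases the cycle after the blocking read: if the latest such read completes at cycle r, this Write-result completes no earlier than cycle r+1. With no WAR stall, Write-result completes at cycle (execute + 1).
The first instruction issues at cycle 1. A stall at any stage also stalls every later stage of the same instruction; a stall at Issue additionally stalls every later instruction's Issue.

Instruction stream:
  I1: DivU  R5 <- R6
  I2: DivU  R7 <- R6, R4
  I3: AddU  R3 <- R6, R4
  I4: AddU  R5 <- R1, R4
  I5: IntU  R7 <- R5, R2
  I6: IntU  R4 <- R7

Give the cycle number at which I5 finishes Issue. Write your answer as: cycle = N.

cycle = 21

c1: I1 dispatched to DivU
c2: I1 operands ready
c9: I1 complete
c10: R5←I1
c11: I2 dispatched to DivU
c12: I2 operands ready | I3 dispatched to AddU
c13: I3 operands ready
c15: I3 complete
c16: R3←I3
c17: I4 dispatched to AddU
c18: I4 operands ready
c19: I2 complete
c20: R7←I2 | I4 complete
c21: R5←I4 | I5 dispatched to IntU
c22: I5 operands ready
c23: I5 complete
c24: R7←I5
c25: I6 dispatched to IntU
c26: I6 operands ready
c27: I6 complete
c28: R4←I6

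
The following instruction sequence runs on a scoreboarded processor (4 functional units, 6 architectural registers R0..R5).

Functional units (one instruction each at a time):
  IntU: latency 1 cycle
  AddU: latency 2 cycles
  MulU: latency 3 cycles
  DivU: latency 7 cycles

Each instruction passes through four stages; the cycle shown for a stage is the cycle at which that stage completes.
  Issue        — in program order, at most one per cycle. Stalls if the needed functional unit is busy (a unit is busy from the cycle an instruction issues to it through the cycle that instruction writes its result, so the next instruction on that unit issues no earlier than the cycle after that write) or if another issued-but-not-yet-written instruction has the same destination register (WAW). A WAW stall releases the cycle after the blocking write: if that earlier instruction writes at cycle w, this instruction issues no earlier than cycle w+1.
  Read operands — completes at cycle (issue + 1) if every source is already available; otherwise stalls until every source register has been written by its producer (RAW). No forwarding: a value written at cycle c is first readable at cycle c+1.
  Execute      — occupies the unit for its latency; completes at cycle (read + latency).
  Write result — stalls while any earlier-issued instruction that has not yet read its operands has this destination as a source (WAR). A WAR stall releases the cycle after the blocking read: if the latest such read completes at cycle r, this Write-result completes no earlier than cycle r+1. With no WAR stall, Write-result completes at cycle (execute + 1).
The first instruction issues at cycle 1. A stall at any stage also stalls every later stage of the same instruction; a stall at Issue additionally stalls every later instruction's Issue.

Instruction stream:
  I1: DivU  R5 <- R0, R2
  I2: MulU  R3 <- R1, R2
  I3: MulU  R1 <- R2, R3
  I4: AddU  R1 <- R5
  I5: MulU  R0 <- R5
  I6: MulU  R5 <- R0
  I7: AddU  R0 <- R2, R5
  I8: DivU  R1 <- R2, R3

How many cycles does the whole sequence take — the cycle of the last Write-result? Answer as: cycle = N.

cycle = 32

I1 -> (1, 2, 9, 10)
I2 -> (2, 3, 6, 7)
I3 -> (8, 9, 12, 13)  // struct: MulU busy until I2 writes@7
I4 -> (14, 15, 17, 18)  // WAW R1: wait I3 write@13
I5 -> (15, 16, 19, 20)
I6 -> (21, 22, 25, 26)  // struct: MulU busy until I5 writes@20
I7 -> (22, 27, 29, 30)  // RAW R5: wait I6 write@26
I8 -> (23, 24, 31, 32)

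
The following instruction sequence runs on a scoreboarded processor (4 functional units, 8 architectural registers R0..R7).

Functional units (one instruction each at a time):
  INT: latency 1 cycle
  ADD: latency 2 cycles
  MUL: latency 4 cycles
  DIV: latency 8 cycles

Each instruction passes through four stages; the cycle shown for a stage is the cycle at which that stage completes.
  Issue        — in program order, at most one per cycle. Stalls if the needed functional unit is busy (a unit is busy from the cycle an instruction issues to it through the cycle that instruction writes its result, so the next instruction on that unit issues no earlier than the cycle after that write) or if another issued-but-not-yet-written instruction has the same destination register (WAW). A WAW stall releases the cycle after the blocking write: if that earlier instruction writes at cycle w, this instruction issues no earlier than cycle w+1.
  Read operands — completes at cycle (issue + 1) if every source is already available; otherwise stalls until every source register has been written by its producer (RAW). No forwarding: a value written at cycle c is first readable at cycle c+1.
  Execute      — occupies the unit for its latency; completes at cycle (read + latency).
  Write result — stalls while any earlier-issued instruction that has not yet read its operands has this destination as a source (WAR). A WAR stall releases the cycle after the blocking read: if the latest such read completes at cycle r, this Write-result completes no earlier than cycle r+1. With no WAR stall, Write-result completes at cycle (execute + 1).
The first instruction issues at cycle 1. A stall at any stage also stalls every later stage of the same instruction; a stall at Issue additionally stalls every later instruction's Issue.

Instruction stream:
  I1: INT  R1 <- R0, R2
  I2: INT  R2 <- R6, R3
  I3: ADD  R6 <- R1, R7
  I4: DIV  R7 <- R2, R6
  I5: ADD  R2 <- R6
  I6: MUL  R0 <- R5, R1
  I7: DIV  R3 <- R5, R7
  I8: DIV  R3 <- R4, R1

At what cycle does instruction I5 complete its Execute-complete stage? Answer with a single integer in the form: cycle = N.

cycle = 14

cycle 1: issue I1 (INT)
cycle 2: I1 read-ops
cycle 3: I1 finished on INT
cycle 4: I1→R1
cycle 5: issue I2 (INT)
cycle 6: I2 read-ops · issue I3 (ADD)
cycle 7: I2 finished on INT · I3 read-ops · issue I4 (DIV)
cycle 8: I2→R2
cycle 9: I3 finished on ADD
cycle 10: I3→R6
cycle 11: I4 read-ops · issue I5 (ADD)
cycle 12: I5 read-ops · issue I6 (MUL)
cycle 13: I6 read-ops
cycle 14: I5 finished on ADD
cycle 15: I5→R2
cycle 17: I6 finished on MUL
cycle 18: I6→R0
cycle 19: I4 finished on DIV
cycle 20: I4→R7
cycle 21: issue I7 (DIV)
cycle 22: I7 read-ops
cycle 30: I7 finished on DIV
cycle 31: I7→R3
cycle 32: issue I8 (DIV)
cycle 33: I8 read-ops
cycle 41: I8 finished on DIV
cycle 42: I8→R3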